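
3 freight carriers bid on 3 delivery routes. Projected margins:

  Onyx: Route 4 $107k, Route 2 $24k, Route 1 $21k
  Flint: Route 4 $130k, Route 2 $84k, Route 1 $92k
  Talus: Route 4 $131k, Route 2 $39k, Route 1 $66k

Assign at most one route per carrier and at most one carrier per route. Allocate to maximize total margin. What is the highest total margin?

Optimal: Onyx→Route 4 ($107k), Flint→Route 2 ($84k), Talus→Route 1 ($66k) — total 107+84+66 = $257k.
Next-best assignment: Onyx→Route 2, Flint→Route 1, Talus→Route 4 = $247k.

Maximum total: $257k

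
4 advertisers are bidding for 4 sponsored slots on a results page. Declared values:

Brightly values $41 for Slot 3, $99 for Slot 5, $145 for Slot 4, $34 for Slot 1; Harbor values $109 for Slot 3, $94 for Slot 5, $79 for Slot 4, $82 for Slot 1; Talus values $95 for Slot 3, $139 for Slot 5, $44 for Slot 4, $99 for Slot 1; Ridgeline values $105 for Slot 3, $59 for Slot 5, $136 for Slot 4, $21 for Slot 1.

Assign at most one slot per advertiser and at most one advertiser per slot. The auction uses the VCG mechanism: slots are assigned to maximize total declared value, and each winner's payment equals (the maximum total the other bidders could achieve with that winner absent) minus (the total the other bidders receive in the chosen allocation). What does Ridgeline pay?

Ridgeline pays $27.

Efficient allocation: Brightly→Slot 4 ($145), Harbor→Slot 1 ($82), Talus→Slot 5 ($139), Ridgeline→Slot 3 ($105); total welfare W = $471.
Ridgeline receives Slot 3 at value $105, so the others get W − 105 = $366.
Without Ridgeline: best allocation of the remaining 3 bidders over all 4 slots is Brightly→Slot 4 ($145), Harbor→Slot 3 ($109), Talus→Slot 5 ($139), total $393.
VCG payment = (others' best without Ridgeline) − (others' welfare with Ridgeline) = 393 − 366 = $27.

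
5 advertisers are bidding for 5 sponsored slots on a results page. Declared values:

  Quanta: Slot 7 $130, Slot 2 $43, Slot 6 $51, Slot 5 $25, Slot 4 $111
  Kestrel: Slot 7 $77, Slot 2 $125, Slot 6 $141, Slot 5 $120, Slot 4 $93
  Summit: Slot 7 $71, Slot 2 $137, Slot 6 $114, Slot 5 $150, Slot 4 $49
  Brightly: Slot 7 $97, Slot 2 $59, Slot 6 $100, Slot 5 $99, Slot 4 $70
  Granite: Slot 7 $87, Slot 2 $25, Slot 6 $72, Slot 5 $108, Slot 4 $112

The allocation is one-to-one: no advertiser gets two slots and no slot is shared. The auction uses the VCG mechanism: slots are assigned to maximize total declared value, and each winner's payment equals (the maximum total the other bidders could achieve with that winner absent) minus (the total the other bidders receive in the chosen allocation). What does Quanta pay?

Quanta pays $11.

Efficient allocation: Quanta→Slot 7 ($130), Kestrel→Slot 6 ($141), Summit→Slot 2 ($137), Brightly→Slot 5 ($99), Granite→Slot 4 ($112); total welfare W = $619.
Quanta receives Slot 7 at value $130, so the others get W − 130 = $489.
Without Quanta: best allocation of the remaining 4 bidders over all 5 slots is Kestrel→Slot 6 ($141), Summit→Slot 5 ($150), Brightly→Slot 7 ($97), Granite→Slot 4 ($112), total $500.
VCG payment = (others' best without Quanta) − (others' welfare with Quanta) = 500 − 489 = $11.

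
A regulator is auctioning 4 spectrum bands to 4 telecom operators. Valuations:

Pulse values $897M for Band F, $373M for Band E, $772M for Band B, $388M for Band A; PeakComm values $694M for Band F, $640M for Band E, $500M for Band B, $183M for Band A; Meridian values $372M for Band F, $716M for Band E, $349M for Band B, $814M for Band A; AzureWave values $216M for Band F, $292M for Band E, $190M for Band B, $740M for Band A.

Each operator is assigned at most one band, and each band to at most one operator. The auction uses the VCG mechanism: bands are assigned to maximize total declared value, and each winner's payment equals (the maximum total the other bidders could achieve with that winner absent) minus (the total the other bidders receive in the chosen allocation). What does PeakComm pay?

Efficient allocation: Pulse→Band B ($772M), PeakComm→Band F ($694M), Meridian→Band E ($716M), AzureWave→Band A ($740M); total welfare W = $2922M.
PeakComm receives Band F at value $694M, so the others get W − 694 = $2228M.
Without PeakComm: best allocation of the remaining 3 bidders over all 4 bands is Pulse→Band F ($897M), Meridian→Band E ($716M), AzureWave→Band A ($740M), total $2353M.
VCG payment = (others' best without PeakComm) − (others' welfare with PeakComm) = 2353 − 2228 = $125M.

PeakComm pays $125M.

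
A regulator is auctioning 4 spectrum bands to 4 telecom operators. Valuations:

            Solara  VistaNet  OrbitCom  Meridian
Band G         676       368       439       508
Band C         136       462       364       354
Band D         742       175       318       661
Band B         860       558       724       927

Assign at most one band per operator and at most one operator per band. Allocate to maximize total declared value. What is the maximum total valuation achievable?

Optimal: Solara→Band D ($742M), VistaNet→Band C ($462M), OrbitCom→Band G ($439M), Meridian→Band B ($927M) — total 742+462+439+927 = $2570M.
Row-greedy (each operator in turn takes its best remaining band) gives $2422M, worse by 148.
Next-best assignment: Solara→Band G, VistaNet→Band C, OrbitCom→Band B, Meridian→Band D = $2523M.
Checked against all permutations: $2570M is optimal.

Max total: $2570M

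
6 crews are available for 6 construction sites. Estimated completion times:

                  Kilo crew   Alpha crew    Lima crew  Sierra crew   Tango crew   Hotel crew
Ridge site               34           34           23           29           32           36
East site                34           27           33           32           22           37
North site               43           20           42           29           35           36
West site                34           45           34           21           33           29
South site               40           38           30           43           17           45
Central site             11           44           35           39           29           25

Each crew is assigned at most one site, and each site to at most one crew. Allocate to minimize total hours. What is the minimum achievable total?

This is the linear assignment problem.
Optimal: Kilo crew→Central site (11 hours), Alpha crew→North site (20 hours), Lima crew→Ridge site (23 hours), Sierra crew→West site (21 hours), Tango crew→South site (17 hours), Hotel crew→East site (37 hours) — total 11+20+23+21+17+37 = 129 hours.
Column-greedy (each site in turn goes to its cheapest remaining crew) gives 151 hours, worse by 22.
No other one-to-one assignment undercuts 129 hours.

Minimum total: 129 hours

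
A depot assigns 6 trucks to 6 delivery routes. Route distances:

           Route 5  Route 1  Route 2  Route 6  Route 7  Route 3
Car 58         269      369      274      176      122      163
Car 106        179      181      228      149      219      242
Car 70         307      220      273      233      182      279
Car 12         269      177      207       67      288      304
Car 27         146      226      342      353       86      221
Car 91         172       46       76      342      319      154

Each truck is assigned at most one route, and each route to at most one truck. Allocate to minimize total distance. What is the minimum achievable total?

Minimum total: 791 km

Optimal: Car 58→Route 3 (163 km), Car 106→Route 5 (179 km), Car 70→Route 1 (220 km), Car 12→Route 6 (67 km), Car 27→Route 7 (86 km), Car 91→Route 2 (76 km) — total 163+179+220+67+86+76 = 791 km.
Column-greedy (each route in turn goes to its cheapest remaining truck) gives 949 km, worse by 158.
Checked against all permutations: 791 km is optimal.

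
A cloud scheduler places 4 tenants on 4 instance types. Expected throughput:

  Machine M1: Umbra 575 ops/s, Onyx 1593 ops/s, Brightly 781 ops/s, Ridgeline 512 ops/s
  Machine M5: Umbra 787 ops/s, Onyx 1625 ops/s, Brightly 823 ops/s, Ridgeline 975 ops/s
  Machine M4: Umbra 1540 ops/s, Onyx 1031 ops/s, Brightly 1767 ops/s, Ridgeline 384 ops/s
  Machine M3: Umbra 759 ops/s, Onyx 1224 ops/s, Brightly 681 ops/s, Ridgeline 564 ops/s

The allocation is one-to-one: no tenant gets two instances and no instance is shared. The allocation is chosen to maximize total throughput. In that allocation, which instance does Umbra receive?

Optimal: Umbra→Machine M3 (759 ops/s), Onyx→Machine M1 (1593 ops/s), Brightly→Machine M4 (1767 ops/s), Ridgeline→Machine M5 (975 ops/s) — total 759+1593+1767+975 = 5094 ops/s.
Row-greedy (each tenant in turn takes its best remaining instance) gives 4510 ops/s, worse by 584.
Swapping Brightly↔Onyx (Brightly→Machine M1 781 ops/s, Onyx→Machine M4 1031 ops/s) loses 1548.
Checked against all permutations: 5094 ops/s is optimal.
Umbra's own top instance is Machine M4 (1540 ops/s), but forcing Umbra→Machine M4 and reassigning the rest optimally gives only 4789 ops/s — worse by 305.

Umbra receives Machine M3.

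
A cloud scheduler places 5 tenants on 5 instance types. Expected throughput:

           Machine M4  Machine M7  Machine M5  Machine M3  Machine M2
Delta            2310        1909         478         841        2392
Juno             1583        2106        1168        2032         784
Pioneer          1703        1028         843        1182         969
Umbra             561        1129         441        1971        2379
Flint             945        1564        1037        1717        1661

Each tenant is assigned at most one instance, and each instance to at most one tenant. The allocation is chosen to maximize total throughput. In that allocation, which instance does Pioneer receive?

Pioneer receives Machine M5.

This is a one-to-one assignment (maximum-weight bipartite matching).
Optimal: Delta→Machine M4 (2310 ops/s), Juno→Machine M7 (2106 ops/s), Pioneer→Machine M5 (843 ops/s), Umbra→Machine M2 (2379 ops/s), Flint→Machine M3 (1717 ops/s) — total 2310+2106+843+2379+1717 = 9355 ops/s.
Row-greedy (each tenant in turn takes its best remaining instance) gives 9209 ops/s, worse by 146.
Swapping Flint↔Delta (Flint→Machine M4 945 ops/s, Delta→Machine M3 841 ops/s) loses 2241.
Pioneer's own top instance is Machine M4 (1703 ops/s), but forcing Pioneer→Machine M4 and reassigning the rest optimally gives only 9209 ops/s — worse by 146.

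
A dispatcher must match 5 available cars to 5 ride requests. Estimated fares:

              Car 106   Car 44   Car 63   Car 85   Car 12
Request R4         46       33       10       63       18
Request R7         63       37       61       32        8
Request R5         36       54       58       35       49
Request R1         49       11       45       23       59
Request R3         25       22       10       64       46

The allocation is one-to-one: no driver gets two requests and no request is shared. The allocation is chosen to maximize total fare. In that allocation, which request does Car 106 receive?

Optimal: Car 106→Request R4 ($46), Car 44→Request R5 ($54), Car 63→Request R7 ($61), Car 85→Request R3 ($64), Car 12→Request R1 ($59) — total 46+54+61+64+59 = $284.
Row-greedy (each driver in turn takes its best remaining request) gives $244, worse by 40.
Every other assignment is strictly worse.
Car 106's own top request is Request R7 ($63), but forcing Car 106→Request R7 and reassigning the rest optimally gives only $277 — worse by 7.

Car 106 receives Request R4.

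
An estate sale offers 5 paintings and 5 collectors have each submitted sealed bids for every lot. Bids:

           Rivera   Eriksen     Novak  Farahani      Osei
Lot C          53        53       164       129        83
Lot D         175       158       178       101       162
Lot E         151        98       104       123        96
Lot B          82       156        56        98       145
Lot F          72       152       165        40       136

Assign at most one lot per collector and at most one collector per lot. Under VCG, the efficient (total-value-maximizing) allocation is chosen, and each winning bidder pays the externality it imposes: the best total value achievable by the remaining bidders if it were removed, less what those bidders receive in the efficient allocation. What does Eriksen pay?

Eriksen pays $7.

Efficient allocation: Rivera→Lot E ($151), Eriksen→Lot B ($156), Novak→Lot F ($165), Farahani→Lot C ($129), Osei→Lot D ($162); total welfare W = $763.
Eriksen receives Lot B at value $156, so the others get W − 156 = $607.
Without Eriksen: best allocation of the remaining 4 bidders over all 5 lots is Rivera→Lot D ($175), Novak→Lot F ($165), Farahani→Lot C ($129), Osei→Lot B ($145), total $614.
VCG payment = (others' best without Eriksen) − (others' welfare with Eriksen) = 614 − 607 = $7.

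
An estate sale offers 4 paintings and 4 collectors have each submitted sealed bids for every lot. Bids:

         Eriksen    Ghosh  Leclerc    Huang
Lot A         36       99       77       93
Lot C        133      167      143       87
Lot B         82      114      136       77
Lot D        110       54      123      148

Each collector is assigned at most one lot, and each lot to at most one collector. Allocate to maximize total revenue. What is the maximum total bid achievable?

Maximum total: $516

Optimal: Eriksen→Lot C ($133), Ghosh→Lot A ($99), Leclerc→Lot B ($136), Huang→Lot D ($148) — total 133+99+136+148 = $516.
Column-greedy (each lot in turn goes to its best remaining collector) gives $472, worse by 44.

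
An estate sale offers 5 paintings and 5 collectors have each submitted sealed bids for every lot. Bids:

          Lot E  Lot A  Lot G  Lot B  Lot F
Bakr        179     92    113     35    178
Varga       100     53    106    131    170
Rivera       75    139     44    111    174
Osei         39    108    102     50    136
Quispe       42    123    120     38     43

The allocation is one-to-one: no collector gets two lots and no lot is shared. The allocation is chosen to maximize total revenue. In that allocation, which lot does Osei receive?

This is the linear assignment problem.
Optimal: Bakr→Lot E ($179), Varga→Lot B ($131), Rivera→Lot F ($174), Osei→Lot A ($108), Quispe→Lot G ($120) — total 179+131+174+108+120 = $712.
Row-greedy (each collector in turn takes its best remaining lot) gives $628, worse by 84.
Osei's own top lot is Lot F ($136), but forcing Osei→Lot F and reassigning the rest optimally gives only $705 — worse by 7.

Osei receives Lot A.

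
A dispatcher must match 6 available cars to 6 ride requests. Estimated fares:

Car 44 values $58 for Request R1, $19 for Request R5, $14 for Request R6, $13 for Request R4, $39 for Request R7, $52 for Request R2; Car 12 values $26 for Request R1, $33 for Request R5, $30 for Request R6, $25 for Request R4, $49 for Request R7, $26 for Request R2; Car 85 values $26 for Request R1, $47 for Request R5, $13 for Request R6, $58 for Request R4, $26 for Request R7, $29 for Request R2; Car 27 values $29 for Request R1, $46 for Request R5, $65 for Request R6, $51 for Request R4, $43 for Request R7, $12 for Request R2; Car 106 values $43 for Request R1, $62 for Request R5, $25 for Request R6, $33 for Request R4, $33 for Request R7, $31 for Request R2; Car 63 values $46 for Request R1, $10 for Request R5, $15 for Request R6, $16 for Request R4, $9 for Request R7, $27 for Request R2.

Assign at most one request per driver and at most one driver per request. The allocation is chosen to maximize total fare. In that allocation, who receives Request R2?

Treat this as an assignment problem: match each driver to one request.
Optimal: Car 44→Request R2 ($52), Car 12→Request R7 ($49), Car 85→Request R4 ($58), Car 27→Request R6 ($65), Car 106→Request R5 ($62), Car 63→Request R1 ($46) — total 52+49+58+65+62+46 = $332.
Row-greedy (each driver in turn takes its best remaining request) gives $319, worse by 13.
Next-best assignment: Car 44→Request R1, Car 12→Request R7, Car 85→Request R4, Car 27→Request R6, Car 106→Request R5, Car 63→Request R2 = $319.
Swapping Car 85↔Car 63 (Car 85→Request R1 $26, Car 63→Request R4 $16) loses 62.
Car 44's own top request is Request R1 ($58), but forcing Car 44→Request R1 and reassigning the rest optimally gives only $319 — worse by 13.

Car 44 receives Request R2.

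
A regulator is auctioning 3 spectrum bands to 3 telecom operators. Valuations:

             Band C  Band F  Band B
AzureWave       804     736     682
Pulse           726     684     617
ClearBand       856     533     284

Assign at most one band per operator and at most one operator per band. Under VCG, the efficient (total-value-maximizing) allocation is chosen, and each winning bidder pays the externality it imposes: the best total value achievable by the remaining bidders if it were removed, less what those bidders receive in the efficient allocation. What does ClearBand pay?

ClearBand pays $122M.

Efficient allocation: AzureWave→Band B ($682M), Pulse→Band F ($684M), ClearBand→Band C ($856M); total welfare W = $2222M.
ClearBand receives Band C at value $856M, so the others get W − 856 = $1366M.
Without ClearBand: best allocation of the remaining 2 bidders over all 3 bands is AzureWave→Band C ($804M), Pulse→Band F ($684M), total $1488M.
VCG payment = (others' best without ClearBand) − (others' welfare with ClearBand) = 1488 − 1366 = $122M.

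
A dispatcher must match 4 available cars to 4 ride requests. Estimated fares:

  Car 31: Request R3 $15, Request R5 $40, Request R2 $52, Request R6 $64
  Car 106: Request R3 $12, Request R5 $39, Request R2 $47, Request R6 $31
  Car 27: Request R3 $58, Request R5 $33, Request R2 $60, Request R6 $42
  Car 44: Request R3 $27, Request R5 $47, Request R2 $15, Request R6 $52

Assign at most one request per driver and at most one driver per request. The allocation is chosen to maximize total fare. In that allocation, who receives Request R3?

Optimal: Car 31→Request R6 ($64), Car 106→Request R2 ($47), Car 27→Request R3 ($58), Car 44→Request R5 ($47) — total 64+47+58+47 = $216.
Checked against all permutations: $216 is optimal.
Car 27's own top request is Request R2 ($60), but forcing Car 27→Request R2 and reassigning the rest optimally gives only $190 — worse by 26.

Car 27 receives Request R3.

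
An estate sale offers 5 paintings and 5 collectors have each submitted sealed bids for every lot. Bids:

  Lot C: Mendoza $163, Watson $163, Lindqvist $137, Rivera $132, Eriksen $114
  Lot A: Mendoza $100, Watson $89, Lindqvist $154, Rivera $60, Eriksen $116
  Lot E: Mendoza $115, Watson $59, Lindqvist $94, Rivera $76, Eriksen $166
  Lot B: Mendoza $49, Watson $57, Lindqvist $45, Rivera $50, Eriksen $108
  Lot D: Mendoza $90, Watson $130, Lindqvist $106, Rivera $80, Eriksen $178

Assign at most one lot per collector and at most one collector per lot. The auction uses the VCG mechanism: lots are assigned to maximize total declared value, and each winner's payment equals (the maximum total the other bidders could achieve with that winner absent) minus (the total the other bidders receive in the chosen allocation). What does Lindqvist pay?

Efficient allocation: Mendoza→Lot C ($163), Watson→Lot D ($130), Lindqvist→Lot A ($154), Rivera→Lot B ($50), Eriksen→Lot E ($166); total welfare W = $663.
Lindqvist receives Lot A at value $154, so the others get W − 154 = $509.
Without Lindqvist: best allocation of the remaining 4 bidders over all 5 lots is Mendoza→Lot A ($100), Watson→Lot D ($130), Rivera→Lot C ($132), Eriksen→Lot E ($166), total $528.
VCG payment = (others' best without Lindqvist) − (others' welfare with Lindqvist) = 528 − 509 = $19.

Lindqvist pays $19.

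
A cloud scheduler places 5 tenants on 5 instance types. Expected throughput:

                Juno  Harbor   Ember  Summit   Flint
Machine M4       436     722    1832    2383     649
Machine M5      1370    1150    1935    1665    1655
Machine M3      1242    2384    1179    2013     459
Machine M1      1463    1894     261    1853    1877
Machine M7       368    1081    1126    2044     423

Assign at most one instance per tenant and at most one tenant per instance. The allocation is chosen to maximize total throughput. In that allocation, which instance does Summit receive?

Treat this as an assignment problem: match each tenant to one instance.
Optimal: Juno→Machine M5 (1370 ops/s), Harbor→Machine M3 (2384 ops/s), Ember→Machine M4 (1832 ops/s), Summit→Machine M7 (2044 ops/s), Flint→Machine M1 (1877 ops/s) — total 1370+2384+1832+2044+1877 = 9507 ops/s.
Max-entry greedy (repeatedly take the single best remaining cell) gives 8947 ops/s, worse by 560.
Next-best assignment: Juno→Machine M1, Harbor→Machine M3, Ember→Machine M4, Summit→Machine M7, Flint→Machine M5 = 9378 ops/s.
Summit's own top instance is Machine M4 (2383 ops/s), but forcing Summit→Machine M4 and reassigning the rest optimally gives only 9140 ops/s — worse by 367.

Summit receives Machine M7.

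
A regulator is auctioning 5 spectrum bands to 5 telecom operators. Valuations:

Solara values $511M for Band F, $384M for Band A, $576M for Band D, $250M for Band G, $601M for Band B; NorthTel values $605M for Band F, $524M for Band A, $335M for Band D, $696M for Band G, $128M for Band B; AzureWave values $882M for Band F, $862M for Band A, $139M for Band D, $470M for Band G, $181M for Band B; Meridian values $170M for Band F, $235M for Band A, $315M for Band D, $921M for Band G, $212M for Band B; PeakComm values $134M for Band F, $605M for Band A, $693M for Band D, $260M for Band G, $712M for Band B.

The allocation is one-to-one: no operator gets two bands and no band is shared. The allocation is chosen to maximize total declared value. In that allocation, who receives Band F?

NorthTel receives Band F.

This is a one-to-one assignment (maximum-weight bipartite matching).
Optimal: Solara→Band B ($601M), NorthTel→Band F ($605M), AzureWave→Band A ($862M), Meridian→Band G ($921M), PeakComm→Band D ($693M) — total 601+605+862+921+693 = $3682M.
Max-entry greedy (repeatedly take the single best remaining cell) gives $3615M, worse by 67.
Swapping Meridian↔PeakComm (Meridian→Band D $315M, PeakComm→Band G $260M) loses 1039.
No other one-to-one assignment exceeds $3682M.
NorthTel's own top band is Band G ($696M), but forcing NorthTel→Band G and reassigning the rest optimally gives only $3107M — worse by 575.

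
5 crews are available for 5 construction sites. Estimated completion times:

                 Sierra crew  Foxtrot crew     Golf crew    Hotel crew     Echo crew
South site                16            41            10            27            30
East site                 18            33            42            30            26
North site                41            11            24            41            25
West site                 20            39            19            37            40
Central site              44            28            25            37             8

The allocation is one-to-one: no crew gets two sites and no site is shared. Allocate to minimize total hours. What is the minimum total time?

Optimal: Sierra crew→West site (20 hours), Foxtrot crew→North site (11 hours), Golf crew→South site (10 hours), Hotel crew→East site (30 hours), Echo crew→Central site (8 hours) — total 20+11+10+30+8 = 79 hours.
Min-entry greedy (repeatedly take the single cheapest remaining cell) gives 84 hours, worse by 5.
Swapping Hotel crew↔Echo crew (Hotel crew→Central site 37 hours, Echo crew→East site 26 hours) adds 25.
Checked against all permutations: 79 hours is optimal.

Min total: 79 hours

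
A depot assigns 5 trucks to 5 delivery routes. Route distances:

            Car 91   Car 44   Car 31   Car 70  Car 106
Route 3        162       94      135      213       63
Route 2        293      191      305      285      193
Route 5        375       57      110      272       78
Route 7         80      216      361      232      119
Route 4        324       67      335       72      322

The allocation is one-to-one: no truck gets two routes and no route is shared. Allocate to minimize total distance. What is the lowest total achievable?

Min total: 516 km

Optimal: Car 91→Route 7 (80 km), Car 44→Route 2 (191 km), Car 31→Route 5 (110 km), Car 70→Route 4 (72 km), Car 106→Route 3 (63 km) — total 80+191+110+72+63 = 516 km.
Min-entry greedy (repeatedly take the single cheapest remaining cell) gives 577 km, worse by 61.
Next-best assignment: Car 91→Route 7, Car 44→Route 5, Car 31→Route 3, Car 70→Route 4, Car 106→Route 2 = 537 km.
Swapping Car 31↔Car 70 (Car 31→Route 4 335 km, Car 70→Route 5 272 km) adds 425.
Every other assignment is strictly worse.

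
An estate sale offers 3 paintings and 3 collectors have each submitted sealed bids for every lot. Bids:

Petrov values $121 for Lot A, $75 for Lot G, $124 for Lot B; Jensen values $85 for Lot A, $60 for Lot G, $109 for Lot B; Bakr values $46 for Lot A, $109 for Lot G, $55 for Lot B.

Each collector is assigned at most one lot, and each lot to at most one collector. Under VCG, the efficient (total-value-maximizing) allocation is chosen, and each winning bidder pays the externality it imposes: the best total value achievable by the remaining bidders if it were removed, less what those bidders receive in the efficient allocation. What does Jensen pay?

Efficient allocation: Petrov→Lot A ($121), Jensen→Lot B ($109), Bakr→Lot G ($109); total welfare W = $339.
Jensen receives Lot B at value $109, so the others get W − 109 = $230.
Without Jensen: best allocation of the remaining 2 bidders over all 3 lots is Petrov→Lot B ($124), Bakr→Lot G ($109), total $233.
VCG payment = (others' best without Jensen) − (others' welfare with Jensen) = 233 − 230 = $3.

Jensen pays $3.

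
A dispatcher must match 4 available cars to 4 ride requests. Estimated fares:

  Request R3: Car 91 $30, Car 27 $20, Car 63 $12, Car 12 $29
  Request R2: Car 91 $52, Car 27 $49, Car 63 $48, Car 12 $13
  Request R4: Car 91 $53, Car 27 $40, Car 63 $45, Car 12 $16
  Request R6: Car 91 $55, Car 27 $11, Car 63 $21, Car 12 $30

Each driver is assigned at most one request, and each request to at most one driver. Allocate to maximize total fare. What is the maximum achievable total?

Max total: $178

Treat this as an assignment problem: match each driver to one request.
Optimal: Car 91→Request R6 ($55), Car 27→Request R2 ($49), Car 63→Request R4 ($45), Car 12→Request R3 ($29) — total 55+49+45+29 = $178.
Column-greedy (each request in turn goes to its best remaining driver) gives $154, worse by 24.
Next-best assignment: Car 91→Request R6, Car 27→Request R4, Car 63→Request R2, Car 12→Request R3 = $172.
Every other assignment is strictly worse.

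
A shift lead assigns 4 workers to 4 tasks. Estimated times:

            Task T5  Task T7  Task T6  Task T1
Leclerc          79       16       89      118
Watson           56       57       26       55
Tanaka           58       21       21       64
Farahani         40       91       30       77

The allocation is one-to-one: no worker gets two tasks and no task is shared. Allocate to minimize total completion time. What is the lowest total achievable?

Minimum total: 132 min

This is the linear assignment problem.
Optimal: Leclerc→Task T7 (16 min), Watson→Task T1 (55 min), Tanaka→Task T6 (21 min), Farahani→Task T5 (40 min) — total 16+55+21+40 = 132 min.
Row-greedy (each worker in turn takes its cheapest remaining task) gives 177 min, worse by 45.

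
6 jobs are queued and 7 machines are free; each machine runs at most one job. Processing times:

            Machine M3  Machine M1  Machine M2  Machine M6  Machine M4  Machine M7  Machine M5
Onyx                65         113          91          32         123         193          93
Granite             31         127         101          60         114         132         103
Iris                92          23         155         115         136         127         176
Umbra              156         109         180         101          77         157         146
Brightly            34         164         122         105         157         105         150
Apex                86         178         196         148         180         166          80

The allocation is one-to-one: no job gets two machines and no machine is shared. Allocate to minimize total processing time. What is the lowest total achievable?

Min total: 347 min

Optimal: Onyx→Machine M6 (32 min), Granite→Machine M2 (101 min), Iris→Machine M1 (23 min), Umbra→Machine M4 (77 min), Brightly→Machine M3 (34 min), Apex→Machine M5 (80 min) — total 32+101+23+77+34+80 = 347 min.
Min-entry greedy (repeatedly take the single cheapest remaining cell) gives 348 min, worse by 1.
Next-best assignment: Onyx→Machine M6, Granite→Machine M3, Iris→Machine M1, Umbra→Machine M4, Brightly→Machine M7, Apex→Machine M5 = 348 min.
Checked against all permutations: 347 min is optimal.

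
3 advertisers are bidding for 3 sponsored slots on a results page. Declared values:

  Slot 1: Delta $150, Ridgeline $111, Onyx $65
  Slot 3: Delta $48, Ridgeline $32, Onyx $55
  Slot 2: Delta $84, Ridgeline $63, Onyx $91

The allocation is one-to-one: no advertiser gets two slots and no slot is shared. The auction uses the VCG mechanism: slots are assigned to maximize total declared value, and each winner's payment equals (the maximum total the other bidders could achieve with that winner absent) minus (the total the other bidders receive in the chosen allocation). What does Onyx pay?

Onyx pays $31.

Efficient allocation: Delta→Slot 1 ($150), Ridgeline→Slot 3 ($32), Onyx→Slot 2 ($91); total welfare W = $273.
Onyx receives Slot 2 at value $91, so the others get W − 91 = $182.
Without Onyx: best allocation of the remaining 2 bidders over all 3 slots is Delta→Slot 1 ($150), Ridgeline→Slot 2 ($63), total $213.
VCG payment = (others' best without Onyx) − (others' welfare with Onyx) = 213 − 182 = $31.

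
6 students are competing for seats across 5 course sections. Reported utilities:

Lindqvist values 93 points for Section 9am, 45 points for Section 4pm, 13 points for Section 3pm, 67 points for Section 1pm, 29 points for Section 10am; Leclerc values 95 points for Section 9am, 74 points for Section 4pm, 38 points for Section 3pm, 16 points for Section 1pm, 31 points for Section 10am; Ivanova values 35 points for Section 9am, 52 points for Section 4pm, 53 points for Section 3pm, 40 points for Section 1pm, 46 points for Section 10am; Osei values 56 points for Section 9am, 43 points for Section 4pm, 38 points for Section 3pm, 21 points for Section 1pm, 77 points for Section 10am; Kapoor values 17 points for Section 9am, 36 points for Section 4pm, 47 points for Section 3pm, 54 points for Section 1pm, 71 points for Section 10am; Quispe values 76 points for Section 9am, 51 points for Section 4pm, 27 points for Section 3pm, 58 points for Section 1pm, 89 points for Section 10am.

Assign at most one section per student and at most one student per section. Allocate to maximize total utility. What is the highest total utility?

Maximum total: 363 points

Treat this as an assignment problem: match each student to one section.
Optimal: Lindqvist→Section 9am (93 points), Leclerc→Section 4pm (74 points), Ivanova→Section 3pm (53 points), Kapoor→Section 1pm (54 points), Quispe→Section 10am (89 points) — total 93+74+53+54+89 = 363 points.
Column-greedy (each section in turn goes to its best remaining student) gives 350 points, worse by 13.
Next-best assignment: Lindqvist→Section 9am, Leclerc→Section 4pm, Ivanova→Section 3pm, Quispe→Section 1pm, Osei→Section 10am = 355 points.
Swapping Quispe↔Leclerc (Quispe→Section 4pm 51 points, Leclerc→Section 10am 31 points) loses 81.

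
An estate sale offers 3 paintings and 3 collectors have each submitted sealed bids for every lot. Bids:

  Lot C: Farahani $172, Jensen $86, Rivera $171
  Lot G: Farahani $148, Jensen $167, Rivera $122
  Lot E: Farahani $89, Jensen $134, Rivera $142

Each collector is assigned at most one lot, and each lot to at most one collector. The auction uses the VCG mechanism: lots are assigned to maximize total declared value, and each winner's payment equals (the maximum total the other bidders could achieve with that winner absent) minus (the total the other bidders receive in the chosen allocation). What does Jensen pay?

Efficient allocation: Farahani→Lot C ($172), Jensen→Lot G ($167), Rivera→Lot E ($142); total welfare W = $481.
Jensen receives Lot G at value $167, so the others get W − 167 = $314.
Without Jensen: best allocation of the remaining 2 bidders over all 3 lots is Farahani→Lot G ($148), Rivera→Lot C ($171), total $319.
VCG payment = (others' best without Jensen) − (others' welfare with Jensen) = 319 − 314 = $5.

Jensen pays $5.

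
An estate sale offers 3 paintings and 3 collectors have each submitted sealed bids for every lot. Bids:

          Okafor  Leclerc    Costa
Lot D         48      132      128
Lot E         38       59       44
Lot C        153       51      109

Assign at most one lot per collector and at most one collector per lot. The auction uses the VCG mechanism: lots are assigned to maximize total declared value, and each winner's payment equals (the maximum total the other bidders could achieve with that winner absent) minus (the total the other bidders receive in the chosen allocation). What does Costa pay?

Costa pays $73.

Efficient allocation: Okafor→Lot C ($153), Leclerc→Lot E ($59), Costa→Lot D ($128); total welfare W = $340.
Costa receives Lot D at value $128, so the others get W − 128 = $212.
Without Costa: best allocation of the remaining 2 bidders over all 3 lots is Okafor→Lot C ($153), Leclerc→Lot D ($132), total $285.
VCG payment = (others' best without Costa) − (others' welfare with Costa) = 285 − 212 = $73.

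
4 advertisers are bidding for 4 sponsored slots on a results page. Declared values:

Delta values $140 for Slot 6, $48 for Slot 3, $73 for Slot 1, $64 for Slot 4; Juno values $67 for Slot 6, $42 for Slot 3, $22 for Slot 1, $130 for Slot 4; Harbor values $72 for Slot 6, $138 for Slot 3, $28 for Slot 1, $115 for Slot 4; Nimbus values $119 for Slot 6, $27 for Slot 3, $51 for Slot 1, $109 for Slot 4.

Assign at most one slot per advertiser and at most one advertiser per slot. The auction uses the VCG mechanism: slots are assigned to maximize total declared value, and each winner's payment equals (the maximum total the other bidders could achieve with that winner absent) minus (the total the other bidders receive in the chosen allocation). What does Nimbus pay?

Nimbus pays $67.

Efficient allocation: Delta→Slot 1 ($73), Juno→Slot 4 ($130), Harbor→Slot 3 ($138), Nimbus→Slot 6 ($119); total welfare W = $460.
Nimbus receives Slot 6 at value $119, so the others get W − 119 = $341.
Without Nimbus: best allocation of the remaining 3 bidders over all 4 slots is Delta→Slot 6 ($140), Juno→Slot 4 ($130), Harbor→Slot 3 ($138), total $408.
VCG payment = (others' best without Nimbus) − (others' welfare with Nimbus) = 408 − 341 = $67.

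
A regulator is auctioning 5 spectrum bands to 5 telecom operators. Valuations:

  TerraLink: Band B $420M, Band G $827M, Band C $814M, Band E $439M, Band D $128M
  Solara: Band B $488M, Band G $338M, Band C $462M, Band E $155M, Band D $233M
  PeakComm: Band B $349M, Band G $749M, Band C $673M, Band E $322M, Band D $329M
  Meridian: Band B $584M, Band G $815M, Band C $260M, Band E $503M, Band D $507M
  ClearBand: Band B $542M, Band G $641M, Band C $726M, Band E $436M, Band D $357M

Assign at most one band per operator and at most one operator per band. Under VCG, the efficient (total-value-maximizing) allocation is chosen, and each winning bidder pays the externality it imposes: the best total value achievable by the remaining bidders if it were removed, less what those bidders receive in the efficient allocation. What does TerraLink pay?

Efficient allocation: TerraLink→Band C ($814M), Solara→Band B ($488M), PeakComm→Band G ($749M), Meridian→Band D ($507M), ClearBand→Band E ($436M); total welfare W = $2994M.
TerraLink receives Band C at value $814M, so the others get W − 814 = $2180M.
Without TerraLink: best allocation of the remaining 4 bidders over all 5 bands is Solara→Band B ($488M), PeakComm→Band G ($749M), Meridian→Band D ($507M), ClearBand→Band C ($726M), total $2470M.
VCG payment = (others' best without TerraLink) − (others' welfare with TerraLink) = 2470 − 2180 = $290M.

TerraLink pays $290M.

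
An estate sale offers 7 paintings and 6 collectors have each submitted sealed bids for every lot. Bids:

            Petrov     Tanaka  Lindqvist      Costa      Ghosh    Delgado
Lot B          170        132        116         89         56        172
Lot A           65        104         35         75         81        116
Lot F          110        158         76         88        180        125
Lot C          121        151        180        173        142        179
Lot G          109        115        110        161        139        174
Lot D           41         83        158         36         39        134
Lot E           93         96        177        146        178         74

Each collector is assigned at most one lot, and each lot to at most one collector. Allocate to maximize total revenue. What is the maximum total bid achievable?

Maximum total: $1011

Optimal: Petrov→Lot B ($170), Tanaka→Lot F ($158), Lindqvist→Lot D ($158), Costa→Lot C ($173), Ghosh→Lot E ($178), Delgado→Lot G ($174) — total 170+158+158+173+178+174 = $1011.
Max-entry greedy (repeatedly take the single best remaining cell) gives $954, worse by 57.
Next-best assignment: Petrov→Lot B, Tanaka→Lot F, Lindqvist→Lot D, Costa→Lot G, Ghosh→Lot E, Delgado→Lot C = $1004.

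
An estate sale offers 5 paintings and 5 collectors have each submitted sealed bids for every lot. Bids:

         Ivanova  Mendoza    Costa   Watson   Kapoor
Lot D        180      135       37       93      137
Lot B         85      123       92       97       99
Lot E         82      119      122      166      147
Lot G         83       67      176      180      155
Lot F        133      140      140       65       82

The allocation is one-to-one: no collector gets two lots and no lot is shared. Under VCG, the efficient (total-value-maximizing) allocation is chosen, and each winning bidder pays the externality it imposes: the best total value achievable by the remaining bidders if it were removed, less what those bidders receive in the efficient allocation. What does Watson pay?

Watson pays $53.

Efficient allocation: Ivanova→Lot D ($180), Mendoza→Lot B ($123), Costa→Lot F ($140), Watson→Lot G ($180), Kapoor→Lot E ($147); total welfare W = $770.
Watson receives Lot G at value $180, so the others get W − 180 = $590.
Without Watson: best allocation of the remaining 4 bidders over all 5 lots is Ivanova→Lot D ($180), Mendoza→Lot F ($140), Costa→Lot G ($176), Kapoor→Lot E ($147), total $643.
VCG payment = (others' best without Watson) − (others' welfare with Watson) = 643 − 590 = $53.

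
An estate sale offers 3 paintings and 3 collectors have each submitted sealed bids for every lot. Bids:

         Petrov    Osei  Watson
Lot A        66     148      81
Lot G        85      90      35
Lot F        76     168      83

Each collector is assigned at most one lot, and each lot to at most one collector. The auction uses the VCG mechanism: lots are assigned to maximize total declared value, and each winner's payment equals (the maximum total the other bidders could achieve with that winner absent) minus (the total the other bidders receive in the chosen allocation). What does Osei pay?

Osei pays $2.

Efficient allocation: Petrov→Lot G ($85), Osei→Lot F ($168), Watson→Lot A ($81); total welfare W = $334.
Osei receives Lot F at value $168, so the others get W − 168 = $166.
Without Osei: best allocation of the remaining 2 bidders over all 3 lots is Petrov→Lot G ($85), Watson→Lot F ($83), total $168.
VCG payment = (others' best without Osei) − (others' welfare with Osei) = 168 − 166 = $2.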